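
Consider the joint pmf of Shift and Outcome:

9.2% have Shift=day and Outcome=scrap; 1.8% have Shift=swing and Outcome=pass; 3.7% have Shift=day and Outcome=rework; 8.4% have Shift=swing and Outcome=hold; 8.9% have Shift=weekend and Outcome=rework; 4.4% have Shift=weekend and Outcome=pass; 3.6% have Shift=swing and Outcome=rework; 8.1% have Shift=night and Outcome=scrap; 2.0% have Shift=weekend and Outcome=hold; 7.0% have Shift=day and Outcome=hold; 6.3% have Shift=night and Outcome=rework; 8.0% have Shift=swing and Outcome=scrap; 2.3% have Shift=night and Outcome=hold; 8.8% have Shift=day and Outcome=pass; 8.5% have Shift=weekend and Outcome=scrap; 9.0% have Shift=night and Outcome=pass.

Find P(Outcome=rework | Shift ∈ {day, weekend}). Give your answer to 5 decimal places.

P(Shift=day) = 0.088 + 0.037 + 0.092 + 0.070 = 0.287.
P(Shift=weekend) = 0.044 + 0.089 + 0.085 + 0.020 = 0.238.
P(Shift ∈ {day, weekend}) = 0.287 + 0.238 = 0.525; P(Outcome=rework, Shift ∈ {day, weekend}) = 0.037 + 0.089 = 0.126.
P(Outcome=rework | Shift ∈ {day, weekend}) = 0.126/0.525 = 0.24000.

0.24000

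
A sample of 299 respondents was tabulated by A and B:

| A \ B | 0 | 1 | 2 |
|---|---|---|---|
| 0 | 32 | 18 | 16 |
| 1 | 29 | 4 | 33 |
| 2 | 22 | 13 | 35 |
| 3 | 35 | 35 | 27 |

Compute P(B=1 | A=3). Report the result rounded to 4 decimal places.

0.3608

Total with A=3: 35 + 35 + 27 = 97.
P(B=1 | A=3) = 35/97 = 0.3608.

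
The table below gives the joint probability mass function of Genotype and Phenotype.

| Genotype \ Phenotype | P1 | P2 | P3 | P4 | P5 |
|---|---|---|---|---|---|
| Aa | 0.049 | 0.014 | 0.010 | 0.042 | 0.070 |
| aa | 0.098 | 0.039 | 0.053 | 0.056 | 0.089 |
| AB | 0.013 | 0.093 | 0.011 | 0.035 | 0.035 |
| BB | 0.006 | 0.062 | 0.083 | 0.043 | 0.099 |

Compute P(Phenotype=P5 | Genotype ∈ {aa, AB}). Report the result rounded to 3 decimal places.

P(Genotype=aa) = 0.098 + 0.039 + 0.053 + 0.056 + 0.089 = 0.335.
P(Genotype=AB) = 0.013 + 0.093 + 0.011 + 0.035 + 0.035 = 0.187.
P(Genotype ∈ {aa, AB}) = 0.335 + 0.187 = 0.522; P(Phenotype=P5, Genotype ∈ {aa, AB}) = 0.089 + 0.035 = 0.124.
P(Phenotype=P5 | Genotype ∈ {aa, AB}) = 0.124/0.522 = 0.238.

0.238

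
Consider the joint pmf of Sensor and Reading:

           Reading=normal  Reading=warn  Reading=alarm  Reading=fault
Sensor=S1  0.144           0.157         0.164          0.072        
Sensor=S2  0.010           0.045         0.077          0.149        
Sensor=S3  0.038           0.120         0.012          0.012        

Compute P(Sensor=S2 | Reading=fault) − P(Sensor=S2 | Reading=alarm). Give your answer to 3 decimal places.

P(Reading=fault) = 0.072 + 0.149 + 0.012 = 0.233; P(Sensor=S2 | Reading=fault) = 0.149/0.233 = 0.6395.
P(Reading=alarm) = 0.164 + 0.077 + 0.012 = 0.253; P(Sensor=S2 | Reading=alarm) = 0.077/0.253 = 0.3043.
Difference = 0.335.

0.335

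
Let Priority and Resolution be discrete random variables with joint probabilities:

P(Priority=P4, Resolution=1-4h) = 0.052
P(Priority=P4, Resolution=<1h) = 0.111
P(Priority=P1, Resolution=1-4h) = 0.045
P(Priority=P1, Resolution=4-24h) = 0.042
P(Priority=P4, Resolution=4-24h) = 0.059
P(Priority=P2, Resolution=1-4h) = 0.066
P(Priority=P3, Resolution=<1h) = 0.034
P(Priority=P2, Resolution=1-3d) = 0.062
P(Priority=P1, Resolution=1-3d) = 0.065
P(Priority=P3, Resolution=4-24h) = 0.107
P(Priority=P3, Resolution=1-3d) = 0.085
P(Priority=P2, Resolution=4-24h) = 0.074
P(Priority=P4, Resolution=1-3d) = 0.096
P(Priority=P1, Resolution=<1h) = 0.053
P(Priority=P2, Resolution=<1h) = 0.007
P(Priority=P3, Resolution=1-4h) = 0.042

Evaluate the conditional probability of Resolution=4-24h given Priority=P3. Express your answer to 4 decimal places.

P(Priority=P3) = 0.034 + 0.042 + 0.107 + 0.085 = 0.268.
P(Resolution=4-24h | Priority=P3) = 0.107/0.268 = 0.3993.

0.3993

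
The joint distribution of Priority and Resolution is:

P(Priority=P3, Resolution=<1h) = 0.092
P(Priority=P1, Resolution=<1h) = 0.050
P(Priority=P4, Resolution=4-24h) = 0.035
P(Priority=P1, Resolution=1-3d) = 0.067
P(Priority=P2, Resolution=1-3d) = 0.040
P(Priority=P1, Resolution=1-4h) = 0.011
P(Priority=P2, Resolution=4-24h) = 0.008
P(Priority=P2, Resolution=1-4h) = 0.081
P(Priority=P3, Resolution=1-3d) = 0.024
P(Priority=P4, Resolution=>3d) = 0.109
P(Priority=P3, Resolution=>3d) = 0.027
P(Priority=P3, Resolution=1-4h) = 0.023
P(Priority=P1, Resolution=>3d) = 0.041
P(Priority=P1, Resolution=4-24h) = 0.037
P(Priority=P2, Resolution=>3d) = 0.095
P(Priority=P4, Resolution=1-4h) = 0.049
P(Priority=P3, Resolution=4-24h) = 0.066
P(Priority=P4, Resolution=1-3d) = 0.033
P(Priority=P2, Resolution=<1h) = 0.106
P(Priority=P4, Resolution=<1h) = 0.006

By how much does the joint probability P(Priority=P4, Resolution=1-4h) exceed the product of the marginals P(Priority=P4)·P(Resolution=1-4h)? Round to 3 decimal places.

P(Priority=P4) = 0.006 + 0.049 + 0.035 + 0.033 + 0.109 = 0.232.
P(Resolution=1-4h) = 0.011 + 0.081 + 0.023 + 0.049 = 0.164.
P(Priority=P4, Resolution=1-4h) − P(Priority=P4)P(Resolution=1-4h) = 0.049 − 0.232×0.164 = 0.011.

0.011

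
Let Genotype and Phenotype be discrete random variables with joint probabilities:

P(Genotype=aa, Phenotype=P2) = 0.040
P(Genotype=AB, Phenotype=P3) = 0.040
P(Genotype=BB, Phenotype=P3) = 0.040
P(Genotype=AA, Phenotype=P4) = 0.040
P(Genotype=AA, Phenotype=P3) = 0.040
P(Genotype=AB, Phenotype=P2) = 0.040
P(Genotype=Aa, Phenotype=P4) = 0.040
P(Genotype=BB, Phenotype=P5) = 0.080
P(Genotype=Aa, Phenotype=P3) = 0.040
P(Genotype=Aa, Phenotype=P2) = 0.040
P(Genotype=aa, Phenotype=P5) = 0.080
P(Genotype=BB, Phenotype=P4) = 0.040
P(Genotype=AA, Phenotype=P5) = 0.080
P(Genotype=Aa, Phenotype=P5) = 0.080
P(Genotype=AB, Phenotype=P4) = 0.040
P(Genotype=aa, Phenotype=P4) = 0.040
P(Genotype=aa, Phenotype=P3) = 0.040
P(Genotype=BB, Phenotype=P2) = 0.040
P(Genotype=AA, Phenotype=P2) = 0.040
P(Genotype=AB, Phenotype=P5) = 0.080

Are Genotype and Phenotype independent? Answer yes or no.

Every cell satisfies P(Genotype,Phenotype) = P(Genotype)·P(Phenotype). For instance P(Genotype=Aa) = 0.200, P(Phenotype=P2) = 0.200, and 0.200×0.200 = 0.040 matches the joint entry. So Genotype and Phenotype are independent.

yes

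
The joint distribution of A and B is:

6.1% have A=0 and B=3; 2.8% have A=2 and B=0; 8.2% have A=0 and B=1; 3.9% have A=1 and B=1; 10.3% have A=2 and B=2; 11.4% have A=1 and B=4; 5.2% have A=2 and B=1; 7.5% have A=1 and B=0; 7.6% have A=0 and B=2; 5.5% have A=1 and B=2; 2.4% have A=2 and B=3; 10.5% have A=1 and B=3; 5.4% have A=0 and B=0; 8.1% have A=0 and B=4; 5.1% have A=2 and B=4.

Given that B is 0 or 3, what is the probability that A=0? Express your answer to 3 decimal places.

P(B=0) = 0.054 + 0.075 + 0.028 = 0.157.
P(B=3) = 0.061 + 0.105 + 0.024 = 0.190.
P(B ∈ {0, 3}) = 0.157 + 0.190 = 0.347; P(A=0, B ∈ {0, 3}) = 0.054 + 0.061 = 0.115.
P(A=0 | B ∈ {0, 3}) = 0.115/0.347 = 0.331.

0.331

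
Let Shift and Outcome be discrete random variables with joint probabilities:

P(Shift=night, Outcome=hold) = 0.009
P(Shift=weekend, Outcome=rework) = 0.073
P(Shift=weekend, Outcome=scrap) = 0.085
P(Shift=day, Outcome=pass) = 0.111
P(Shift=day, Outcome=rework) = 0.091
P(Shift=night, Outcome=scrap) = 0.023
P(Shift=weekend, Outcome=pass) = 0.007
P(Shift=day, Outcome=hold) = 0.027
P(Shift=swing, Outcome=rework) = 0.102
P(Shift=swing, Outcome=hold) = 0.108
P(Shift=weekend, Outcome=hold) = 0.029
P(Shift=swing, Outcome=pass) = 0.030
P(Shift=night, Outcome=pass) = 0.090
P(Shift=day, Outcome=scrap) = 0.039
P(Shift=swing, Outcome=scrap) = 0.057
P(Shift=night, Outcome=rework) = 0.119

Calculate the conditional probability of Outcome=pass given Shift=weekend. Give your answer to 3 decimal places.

0.036

P(Shift=weekend) = 0.007 + 0.073 + 0.085 + 0.029 = 0.194.
P(Outcome=pass | Shift=weekend) = 0.007/0.194 = 0.036.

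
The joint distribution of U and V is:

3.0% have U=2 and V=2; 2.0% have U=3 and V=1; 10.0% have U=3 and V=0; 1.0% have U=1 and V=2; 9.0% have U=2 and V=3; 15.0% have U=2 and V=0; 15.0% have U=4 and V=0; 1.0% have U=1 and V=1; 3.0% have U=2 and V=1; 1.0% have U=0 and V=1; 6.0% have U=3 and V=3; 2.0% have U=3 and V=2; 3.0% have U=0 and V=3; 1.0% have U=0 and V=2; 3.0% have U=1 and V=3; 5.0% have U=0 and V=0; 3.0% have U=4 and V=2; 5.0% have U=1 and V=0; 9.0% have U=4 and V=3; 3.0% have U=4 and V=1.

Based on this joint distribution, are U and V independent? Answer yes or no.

Every cell satisfies P(U,V) = P(U)·P(V). For instance P(U=2) = 0.300, P(V=0) = 0.500, and 0.300×0.500 = 0.150 matches the joint entry. So U and V are independent.

yes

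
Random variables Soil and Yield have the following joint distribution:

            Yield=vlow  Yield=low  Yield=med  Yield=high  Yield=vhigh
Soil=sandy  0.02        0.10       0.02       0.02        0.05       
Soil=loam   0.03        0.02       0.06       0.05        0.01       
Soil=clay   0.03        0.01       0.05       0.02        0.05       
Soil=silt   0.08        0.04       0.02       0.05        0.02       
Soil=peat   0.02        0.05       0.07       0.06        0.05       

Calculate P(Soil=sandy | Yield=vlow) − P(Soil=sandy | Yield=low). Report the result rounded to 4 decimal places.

P(Yield=vlow) = 0.02 + 0.03 + 0.03 + 0.08 + 0.02 = 0.18; P(Soil=sandy | Yield=vlow) = 0.02/0.18 = 0.11111.
P(Yield=low) = 0.10 + 0.02 + 0.01 + 0.04 + 0.05 = 0.22; P(Soil=sandy | Yield=low) = 0.10/0.22 = 0.45455.
Difference = -0.3434.

-0.3434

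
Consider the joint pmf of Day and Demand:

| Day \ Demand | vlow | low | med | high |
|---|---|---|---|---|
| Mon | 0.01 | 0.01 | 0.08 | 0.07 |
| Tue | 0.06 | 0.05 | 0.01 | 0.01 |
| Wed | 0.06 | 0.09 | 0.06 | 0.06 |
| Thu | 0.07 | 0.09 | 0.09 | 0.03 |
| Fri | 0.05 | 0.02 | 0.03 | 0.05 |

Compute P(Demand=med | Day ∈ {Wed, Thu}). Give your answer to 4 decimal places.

0.2727

P(Day=Wed) = 0.06 + 0.09 + 0.06 + 0.06 = 0.27.
P(Day=Thu) = 0.07 + 0.09 + 0.09 + 0.03 = 0.28.
P(Day ∈ {Wed, Thu}) = 0.27 + 0.28 = 0.55; P(Demand=med, Day ∈ {Wed, Thu}) = 0.06 + 0.09 = 0.15.
P(Demand=med | Day ∈ {Wed, Thu}) = 0.15/0.55 = 0.2727.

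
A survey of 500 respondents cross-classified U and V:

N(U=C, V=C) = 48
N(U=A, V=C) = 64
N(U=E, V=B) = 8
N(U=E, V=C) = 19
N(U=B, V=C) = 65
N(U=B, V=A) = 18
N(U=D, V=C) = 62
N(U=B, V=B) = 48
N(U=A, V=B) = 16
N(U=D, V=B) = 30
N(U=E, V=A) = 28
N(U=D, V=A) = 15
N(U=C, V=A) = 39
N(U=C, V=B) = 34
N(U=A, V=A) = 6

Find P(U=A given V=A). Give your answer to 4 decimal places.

0.0566

Total with V=A: 6 + 18 + 39 + 15 + 28 = 106.
P(U=A | V=A) = 6/106 = 0.0566.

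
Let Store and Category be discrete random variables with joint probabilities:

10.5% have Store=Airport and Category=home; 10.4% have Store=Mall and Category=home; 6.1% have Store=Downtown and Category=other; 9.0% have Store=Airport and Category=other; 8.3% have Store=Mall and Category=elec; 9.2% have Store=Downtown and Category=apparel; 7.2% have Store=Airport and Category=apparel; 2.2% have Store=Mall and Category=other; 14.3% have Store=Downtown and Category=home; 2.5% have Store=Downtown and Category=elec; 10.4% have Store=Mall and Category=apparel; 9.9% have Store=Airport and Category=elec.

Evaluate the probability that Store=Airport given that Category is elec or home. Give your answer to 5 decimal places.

0.36494

P(Category=elec) = 0.025 + 0.083 + 0.099 = 0.207.
P(Category=home) = 0.143 + 0.104 + 0.105 = 0.352.
P(Category ∈ {elec, home}) = 0.207 + 0.352 = 0.559; P(Store=Airport, Category ∈ {elec, home}) = 0.099 + 0.105 = 0.204.
P(Store=Airport | Category ∈ {elec, home}) = 0.204/0.559 = 0.36494.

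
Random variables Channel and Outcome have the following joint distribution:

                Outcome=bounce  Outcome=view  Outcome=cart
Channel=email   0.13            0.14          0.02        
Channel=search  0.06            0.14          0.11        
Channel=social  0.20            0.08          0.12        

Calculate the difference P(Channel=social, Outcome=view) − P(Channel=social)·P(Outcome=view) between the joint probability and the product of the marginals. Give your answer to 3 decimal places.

-0.064

P(Channel=social) = 0.20 + 0.08 + 0.12 = 0.40.
P(Outcome=view) = 0.14 + 0.14 + 0.08 = 0.36.
P(Channel=social, Outcome=view) − P(Channel=social)P(Outcome=view) = 0.08 − 0.40×0.36 = -0.064.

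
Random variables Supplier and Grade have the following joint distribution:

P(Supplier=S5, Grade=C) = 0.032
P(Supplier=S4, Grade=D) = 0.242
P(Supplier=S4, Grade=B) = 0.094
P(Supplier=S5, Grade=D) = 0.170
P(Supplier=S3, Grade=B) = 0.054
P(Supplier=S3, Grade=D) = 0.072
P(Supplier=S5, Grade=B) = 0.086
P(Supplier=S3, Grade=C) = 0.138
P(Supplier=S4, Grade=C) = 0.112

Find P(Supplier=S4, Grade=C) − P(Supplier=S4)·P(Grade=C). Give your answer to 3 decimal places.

P(Supplier=S4) = 0.094 + 0.112 + 0.242 = 0.448.
P(Grade=C) = 0.138 + 0.112 + 0.032 = 0.282.
P(Supplier=S4, Grade=C) − P(Supplier=S4)P(Grade=C) = 0.112 − 0.448×0.282 = -0.014.

-0.014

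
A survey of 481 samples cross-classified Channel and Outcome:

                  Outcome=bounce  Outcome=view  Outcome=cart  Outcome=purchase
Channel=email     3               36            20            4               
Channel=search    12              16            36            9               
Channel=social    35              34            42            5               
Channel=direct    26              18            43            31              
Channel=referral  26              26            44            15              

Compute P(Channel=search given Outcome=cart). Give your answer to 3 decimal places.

Total with Outcome=cart: 20 + 36 + 42 + 43 + 44 = 185.
P(Channel=search | Outcome=cart) = 36/185 = 0.195.

0.195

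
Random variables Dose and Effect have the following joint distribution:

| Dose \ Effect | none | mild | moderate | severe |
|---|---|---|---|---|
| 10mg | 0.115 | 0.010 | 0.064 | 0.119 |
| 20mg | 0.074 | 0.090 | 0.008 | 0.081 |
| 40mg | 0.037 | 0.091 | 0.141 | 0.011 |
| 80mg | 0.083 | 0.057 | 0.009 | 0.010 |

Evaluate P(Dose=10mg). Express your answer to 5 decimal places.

0.30800

P(Dose=10mg) = 0.115 + 0.010 + 0.064 + 0.119 = 0.308.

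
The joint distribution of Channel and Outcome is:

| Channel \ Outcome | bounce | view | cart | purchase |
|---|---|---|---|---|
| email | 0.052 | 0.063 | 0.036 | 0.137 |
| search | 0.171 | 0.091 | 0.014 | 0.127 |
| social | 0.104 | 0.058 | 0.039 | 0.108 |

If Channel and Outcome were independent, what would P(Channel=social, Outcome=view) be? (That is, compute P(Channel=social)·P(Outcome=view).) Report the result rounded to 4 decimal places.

P(Channel=social) = 0.104 + 0.058 + 0.039 + 0.108 = 0.309.
P(Outcome=view) = 0.063 + 0.091 + 0.058 = 0.212.
Product: 0.309 × 0.212 = 0.0655.

0.0655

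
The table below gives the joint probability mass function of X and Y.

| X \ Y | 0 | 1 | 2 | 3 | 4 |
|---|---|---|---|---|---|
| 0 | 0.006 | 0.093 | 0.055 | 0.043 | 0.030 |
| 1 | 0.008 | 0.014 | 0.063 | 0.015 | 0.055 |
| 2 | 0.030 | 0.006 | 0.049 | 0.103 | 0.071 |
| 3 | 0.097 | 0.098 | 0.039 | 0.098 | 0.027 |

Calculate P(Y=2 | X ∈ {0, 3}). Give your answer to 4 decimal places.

P(X=0) = 0.006 + 0.093 + 0.055 + 0.043 + 0.030 = 0.227.
P(X=3) = 0.097 + 0.098 + 0.039 + 0.098 + 0.027 = 0.359.
P(X ∈ {0, 3}) = 0.227 + 0.359 = 0.586; P(Y=2, X ∈ {0, 3}) = 0.055 + 0.039 = 0.094.
P(Y=2 | X ∈ {0, 3}) = 0.094/0.586 = 0.1604.

0.1604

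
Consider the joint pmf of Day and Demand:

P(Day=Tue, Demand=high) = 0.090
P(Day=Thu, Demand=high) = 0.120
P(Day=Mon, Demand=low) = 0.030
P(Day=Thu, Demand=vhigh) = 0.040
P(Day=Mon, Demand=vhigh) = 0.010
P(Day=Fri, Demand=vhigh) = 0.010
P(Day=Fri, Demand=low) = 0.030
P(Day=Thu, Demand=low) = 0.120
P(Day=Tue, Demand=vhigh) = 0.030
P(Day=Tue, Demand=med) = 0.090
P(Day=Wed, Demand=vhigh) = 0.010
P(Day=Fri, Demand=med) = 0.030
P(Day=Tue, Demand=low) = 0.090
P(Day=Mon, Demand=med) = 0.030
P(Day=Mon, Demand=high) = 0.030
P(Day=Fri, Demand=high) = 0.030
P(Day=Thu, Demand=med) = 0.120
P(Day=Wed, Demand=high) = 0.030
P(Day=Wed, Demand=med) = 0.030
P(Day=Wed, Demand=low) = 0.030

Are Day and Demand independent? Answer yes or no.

Every cell satisfies P(Day,Demand) = P(Day)·P(Demand). For instance P(Day=Thu) = 0.400, P(Demand=high) = 0.300, and 0.400×0.300 = 0.120 matches the joint entry. So Day and Demand are independent.

yes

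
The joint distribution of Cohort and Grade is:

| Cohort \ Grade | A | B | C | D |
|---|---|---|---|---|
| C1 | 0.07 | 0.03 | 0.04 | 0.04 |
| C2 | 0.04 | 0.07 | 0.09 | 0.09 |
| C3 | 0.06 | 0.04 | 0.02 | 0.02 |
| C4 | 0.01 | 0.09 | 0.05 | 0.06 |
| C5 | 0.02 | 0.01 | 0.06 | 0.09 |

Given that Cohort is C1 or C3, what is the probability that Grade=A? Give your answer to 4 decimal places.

0.4063

P(Cohort=C1) = 0.07 + 0.03 + 0.04 + 0.04 = 0.18.
P(Cohort=C3) = 0.06 + 0.04 + 0.02 + 0.02 = 0.14.
P(Cohort ∈ {C1, C3}) = 0.18 + 0.14 = 0.32; P(Grade=A, Cohort ∈ {C1, C3}) = 0.07 + 0.06 = 0.13.
P(Grade=A | Cohort ∈ {C1, C3}) = 0.13/0.32 = 0.4063.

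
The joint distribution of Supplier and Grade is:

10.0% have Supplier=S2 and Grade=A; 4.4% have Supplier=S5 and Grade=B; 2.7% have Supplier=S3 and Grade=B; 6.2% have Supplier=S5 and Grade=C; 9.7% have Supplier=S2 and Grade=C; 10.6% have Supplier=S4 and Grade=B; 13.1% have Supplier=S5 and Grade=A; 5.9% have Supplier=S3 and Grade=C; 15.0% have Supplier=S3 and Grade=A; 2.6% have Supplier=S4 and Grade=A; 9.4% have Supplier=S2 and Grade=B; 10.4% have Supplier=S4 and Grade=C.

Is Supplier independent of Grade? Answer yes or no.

P(Supplier=S4) = 0.236 and P(Grade=A) = 0.407, so their product is 0.09605, but P(Supplier=S4, Grade=A) = 0.026. Since these differ, Supplier and Grade are not independent.

no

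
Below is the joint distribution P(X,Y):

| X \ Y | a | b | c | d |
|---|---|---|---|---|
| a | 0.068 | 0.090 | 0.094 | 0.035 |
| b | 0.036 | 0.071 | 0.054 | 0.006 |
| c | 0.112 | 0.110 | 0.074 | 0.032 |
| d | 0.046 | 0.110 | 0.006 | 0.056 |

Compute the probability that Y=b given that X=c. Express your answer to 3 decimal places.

P(X=c) = 0.112 + 0.110 + 0.074 + 0.032 = 0.328.
P(Y=b | X=c) = 0.110/0.328 = 0.335.

0.335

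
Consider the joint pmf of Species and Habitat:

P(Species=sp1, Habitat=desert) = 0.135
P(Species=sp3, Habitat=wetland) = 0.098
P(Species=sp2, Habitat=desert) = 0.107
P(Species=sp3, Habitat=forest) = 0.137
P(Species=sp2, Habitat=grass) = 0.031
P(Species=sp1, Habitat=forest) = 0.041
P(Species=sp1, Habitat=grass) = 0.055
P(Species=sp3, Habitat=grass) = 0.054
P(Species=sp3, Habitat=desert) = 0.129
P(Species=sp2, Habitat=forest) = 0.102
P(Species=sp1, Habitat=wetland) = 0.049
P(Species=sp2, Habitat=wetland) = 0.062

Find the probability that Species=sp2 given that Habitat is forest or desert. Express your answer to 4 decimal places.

0.3210

P(Habitat=forest) = 0.041 + 0.102 + 0.137 = 0.280.
P(Habitat=desert) = 0.135 + 0.107 + 0.129 = 0.371.
P(Habitat ∈ {forest, desert}) = 0.280 + 0.371 = 0.651; P(Species=sp2, Habitat ∈ {forest, desert}) = 0.102 + 0.107 = 0.209.
P(Species=sp2 | Habitat ∈ {forest, desert}) = 0.209/0.651 = 0.3210.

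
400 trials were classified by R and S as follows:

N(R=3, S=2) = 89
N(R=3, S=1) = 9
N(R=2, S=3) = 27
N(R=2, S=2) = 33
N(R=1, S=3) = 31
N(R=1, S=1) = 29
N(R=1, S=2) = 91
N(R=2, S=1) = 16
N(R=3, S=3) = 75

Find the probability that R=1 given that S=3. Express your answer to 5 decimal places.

0.23308

Total with S=3: 31 + 27 + 75 = 133.
P(R=1 | S=3) = 31/133 = 0.23308.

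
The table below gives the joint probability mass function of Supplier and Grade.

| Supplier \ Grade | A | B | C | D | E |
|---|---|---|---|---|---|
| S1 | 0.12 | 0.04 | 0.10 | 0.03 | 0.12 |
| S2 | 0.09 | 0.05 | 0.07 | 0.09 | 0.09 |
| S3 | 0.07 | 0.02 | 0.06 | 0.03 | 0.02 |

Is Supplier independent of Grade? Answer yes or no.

P(Supplier=S2) = 0.39 and P(Grade=D) = 0.15, so their product is 0.0585, but P(Supplier=S2, Grade=D) = 0.09. Since these differ, Supplier and Grade are not independent.

no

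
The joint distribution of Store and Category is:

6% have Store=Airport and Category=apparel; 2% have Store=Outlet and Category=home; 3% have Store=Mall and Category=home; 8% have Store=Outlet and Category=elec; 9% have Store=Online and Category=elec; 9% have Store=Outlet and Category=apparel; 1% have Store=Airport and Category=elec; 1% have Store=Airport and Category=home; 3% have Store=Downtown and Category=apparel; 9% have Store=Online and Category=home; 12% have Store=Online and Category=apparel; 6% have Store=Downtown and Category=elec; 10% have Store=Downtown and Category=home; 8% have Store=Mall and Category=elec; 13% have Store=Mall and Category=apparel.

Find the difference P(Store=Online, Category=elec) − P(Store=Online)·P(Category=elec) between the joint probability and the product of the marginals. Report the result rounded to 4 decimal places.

-0.0060

P(Store=Online) = 0.12 + 0.09 + 0.09 = 0.30.
P(Category=elec) = 0.06 + 0.08 + 0.01 + 0.08 + 0.09 = 0.32.
P(Store=Online, Category=elec) − P(Store=Online)P(Category=elec) = 0.09 − 0.30×0.32 = -0.0060.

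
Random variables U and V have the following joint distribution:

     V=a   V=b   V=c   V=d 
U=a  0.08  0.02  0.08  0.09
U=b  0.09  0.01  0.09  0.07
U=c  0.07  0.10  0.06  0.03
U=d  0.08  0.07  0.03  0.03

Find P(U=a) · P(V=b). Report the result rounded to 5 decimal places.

P(U=a) = 0.08 + 0.02 + 0.08 + 0.09 = 0.27.
P(V=b) = 0.02 + 0.01 + 0.10 + 0.07 = 0.20.
Product: 0.27 × 0.20 = 0.05400.

0.05400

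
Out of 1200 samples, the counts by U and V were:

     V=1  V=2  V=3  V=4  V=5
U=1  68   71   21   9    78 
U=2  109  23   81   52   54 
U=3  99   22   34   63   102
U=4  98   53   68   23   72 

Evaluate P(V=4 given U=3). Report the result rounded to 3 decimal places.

0.197

Total with U=3: 99 + 22 + 34 + 63 + 102 = 320.
P(V=4 | U=3) = 63/320 = 0.197.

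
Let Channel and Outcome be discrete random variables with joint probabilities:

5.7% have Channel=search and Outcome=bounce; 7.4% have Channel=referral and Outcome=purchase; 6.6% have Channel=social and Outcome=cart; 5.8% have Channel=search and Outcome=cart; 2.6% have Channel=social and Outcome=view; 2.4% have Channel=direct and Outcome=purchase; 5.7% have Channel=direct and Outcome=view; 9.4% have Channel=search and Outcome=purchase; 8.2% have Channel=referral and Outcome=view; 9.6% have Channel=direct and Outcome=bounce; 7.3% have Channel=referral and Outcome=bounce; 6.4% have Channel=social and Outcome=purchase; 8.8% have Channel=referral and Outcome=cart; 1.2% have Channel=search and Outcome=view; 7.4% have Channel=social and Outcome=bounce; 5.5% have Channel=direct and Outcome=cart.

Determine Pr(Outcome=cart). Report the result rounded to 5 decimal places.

P(Outcome=cart) = 0.058 + 0.066 + 0.055 + 0.088 = 0.267.

0.26700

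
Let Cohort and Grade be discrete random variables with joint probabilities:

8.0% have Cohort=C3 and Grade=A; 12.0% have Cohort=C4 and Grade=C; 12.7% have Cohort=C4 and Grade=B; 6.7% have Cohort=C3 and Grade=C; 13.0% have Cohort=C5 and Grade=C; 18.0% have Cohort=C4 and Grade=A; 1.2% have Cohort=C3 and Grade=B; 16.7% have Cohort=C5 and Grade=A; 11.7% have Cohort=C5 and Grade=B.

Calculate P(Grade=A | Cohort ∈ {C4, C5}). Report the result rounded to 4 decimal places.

P(Cohort=C4) = 0.180 + 0.127 + 0.120 = 0.427.
P(Cohort=C5) = 0.167 + 0.117 + 0.130 = 0.414.
P(Cohort ∈ {C4, C5}) = 0.427 + 0.414 = 0.841; P(Grade=A, Cohort ∈ {C4, C5}) = 0.180 + 0.167 = 0.347.
P(Grade=A | Cohort ∈ {C4, C5}) = 0.347/0.841 = 0.4126.

0.4126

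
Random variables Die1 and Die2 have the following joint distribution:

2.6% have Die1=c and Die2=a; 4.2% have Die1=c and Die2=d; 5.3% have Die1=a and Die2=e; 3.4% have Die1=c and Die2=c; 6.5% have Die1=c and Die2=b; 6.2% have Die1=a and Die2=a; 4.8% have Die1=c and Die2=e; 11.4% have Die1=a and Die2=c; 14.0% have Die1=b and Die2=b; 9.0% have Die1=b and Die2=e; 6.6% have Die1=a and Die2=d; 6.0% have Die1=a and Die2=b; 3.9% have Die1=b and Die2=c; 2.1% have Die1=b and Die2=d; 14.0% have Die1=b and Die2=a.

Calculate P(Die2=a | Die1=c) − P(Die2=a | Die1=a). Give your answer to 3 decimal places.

-0.054

P(Die1=c) = 0.026 + 0.065 + 0.034 + 0.042 + 0.048 = 0.215; P(Die2=a | Die1=c) = 0.026/0.215 = 0.1209.
P(Die1=a) = 0.062 + 0.060 + 0.114 + 0.066 + 0.053 = 0.355; P(Die2=a | Die1=a) = 0.062/0.355 = 0.1746.
Difference = -0.054.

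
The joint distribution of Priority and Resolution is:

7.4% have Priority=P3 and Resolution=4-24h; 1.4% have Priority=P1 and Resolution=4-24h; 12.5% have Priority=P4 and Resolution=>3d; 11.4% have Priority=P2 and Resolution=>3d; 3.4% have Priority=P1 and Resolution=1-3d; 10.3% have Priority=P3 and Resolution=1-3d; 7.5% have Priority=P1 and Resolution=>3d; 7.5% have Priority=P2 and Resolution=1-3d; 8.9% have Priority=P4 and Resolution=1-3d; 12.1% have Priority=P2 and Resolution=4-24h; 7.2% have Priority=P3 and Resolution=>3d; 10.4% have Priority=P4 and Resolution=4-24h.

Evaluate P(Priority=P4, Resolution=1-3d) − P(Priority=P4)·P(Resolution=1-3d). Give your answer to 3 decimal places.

-0.007

P(Priority=P4) = 0.104 + 0.089 + 0.125 = 0.318.
P(Resolution=1-3d) = 0.034 + 0.075 + 0.103 + 0.089 = 0.301.
P(Priority=P4, Resolution=1-3d) − P(Priority=P4)P(Resolution=1-3d) = 0.089 − 0.318×0.301 = -0.007.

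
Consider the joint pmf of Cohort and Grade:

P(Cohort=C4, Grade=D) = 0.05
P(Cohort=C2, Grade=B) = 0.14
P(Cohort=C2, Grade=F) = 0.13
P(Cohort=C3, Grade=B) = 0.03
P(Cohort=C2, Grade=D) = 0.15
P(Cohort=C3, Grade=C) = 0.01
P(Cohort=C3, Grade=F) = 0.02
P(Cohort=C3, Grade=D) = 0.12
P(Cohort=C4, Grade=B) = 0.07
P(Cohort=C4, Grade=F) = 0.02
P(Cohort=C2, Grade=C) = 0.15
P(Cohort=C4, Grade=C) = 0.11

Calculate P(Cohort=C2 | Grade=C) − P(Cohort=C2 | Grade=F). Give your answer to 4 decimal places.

P(Grade=C) = 0.15 + 0.01 + 0.11 = 0.27; P(Cohort=C2 | Grade=C) = 0.15/0.27 = 0.55556.
P(Grade=F) = 0.13 + 0.02 + 0.02 = 0.17; P(Cohort=C2 | Grade=F) = 0.13/0.17 = 0.76471.
Difference = -0.2092.

-0.2092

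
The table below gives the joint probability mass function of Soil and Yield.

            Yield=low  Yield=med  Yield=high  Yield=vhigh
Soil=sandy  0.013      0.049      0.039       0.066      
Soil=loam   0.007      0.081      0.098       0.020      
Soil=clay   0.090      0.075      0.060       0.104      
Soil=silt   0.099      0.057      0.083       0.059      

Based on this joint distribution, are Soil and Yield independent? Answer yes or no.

no

P(Soil=loam) = 0.206 and P(Yield=high) = 0.280, so their product is 0.05768, but P(Soil=loam, Yield=high) = 0.098. Since these differ, Soil and Yield are not independent.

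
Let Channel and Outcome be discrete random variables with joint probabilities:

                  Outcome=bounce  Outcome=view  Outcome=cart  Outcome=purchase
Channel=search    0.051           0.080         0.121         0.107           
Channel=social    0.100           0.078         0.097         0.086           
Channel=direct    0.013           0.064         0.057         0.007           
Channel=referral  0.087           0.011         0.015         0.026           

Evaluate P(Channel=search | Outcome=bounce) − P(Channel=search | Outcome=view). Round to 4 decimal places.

P(Outcome=bounce) = 0.051 + 0.100 + 0.013 + 0.087 = 0.251; P(Channel=search | Outcome=bounce) = 0.051/0.251 = 0.20319.
P(Outcome=view) = 0.080 + 0.078 + 0.064 + 0.011 = 0.233; P(Channel=search | Outcome=view) = 0.080/0.233 = 0.34335.
Difference = -0.1402.

-0.1402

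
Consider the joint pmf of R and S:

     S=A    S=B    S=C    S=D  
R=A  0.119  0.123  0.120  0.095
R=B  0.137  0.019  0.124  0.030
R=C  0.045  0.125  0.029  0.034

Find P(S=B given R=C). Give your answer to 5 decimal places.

0.53648

P(R=C) = 0.045 + 0.125 + 0.029 + 0.034 = 0.233.
P(S=B | R=C) = 0.125/0.233 = 0.53648.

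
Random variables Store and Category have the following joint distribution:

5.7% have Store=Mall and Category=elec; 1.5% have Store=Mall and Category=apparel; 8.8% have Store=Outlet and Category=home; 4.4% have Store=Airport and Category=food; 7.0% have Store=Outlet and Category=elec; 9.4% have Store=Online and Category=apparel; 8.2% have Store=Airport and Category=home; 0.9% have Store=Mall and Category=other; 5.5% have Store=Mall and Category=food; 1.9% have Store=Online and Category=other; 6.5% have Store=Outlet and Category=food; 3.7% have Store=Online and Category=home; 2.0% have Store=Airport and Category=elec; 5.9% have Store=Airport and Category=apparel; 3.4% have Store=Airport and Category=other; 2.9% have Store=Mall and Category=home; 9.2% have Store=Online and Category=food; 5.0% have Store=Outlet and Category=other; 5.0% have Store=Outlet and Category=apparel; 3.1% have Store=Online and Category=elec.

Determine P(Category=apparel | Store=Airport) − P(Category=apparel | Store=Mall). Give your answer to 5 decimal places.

0.15595

P(Store=Airport) = 0.044 + 0.059 + 0.020 + 0.082 + 0.034 = 0.239; P(Category=apparel | Store=Airport) = 0.059/0.239 = 0.246862.
P(Store=Mall) = 0.055 + 0.015 + 0.057 + 0.029 + 0.009 = 0.165; P(Category=apparel | Store=Mall) = 0.015/0.165 = 0.090909.
Difference = 0.15595.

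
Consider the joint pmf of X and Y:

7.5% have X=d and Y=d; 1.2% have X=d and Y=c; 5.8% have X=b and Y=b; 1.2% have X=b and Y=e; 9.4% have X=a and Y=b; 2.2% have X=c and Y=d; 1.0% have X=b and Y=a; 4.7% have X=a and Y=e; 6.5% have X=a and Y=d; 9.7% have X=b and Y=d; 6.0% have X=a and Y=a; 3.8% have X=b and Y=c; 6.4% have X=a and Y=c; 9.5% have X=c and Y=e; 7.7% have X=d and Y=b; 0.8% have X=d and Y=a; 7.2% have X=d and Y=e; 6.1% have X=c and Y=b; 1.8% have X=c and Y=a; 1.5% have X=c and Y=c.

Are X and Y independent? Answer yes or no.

no

P(X=c) = 0.211 and P(Y=e) = 0.226, so their product is 0.04769, but P(X=c, Y=e) = 0.095. Since these differ, X and Y are not independent.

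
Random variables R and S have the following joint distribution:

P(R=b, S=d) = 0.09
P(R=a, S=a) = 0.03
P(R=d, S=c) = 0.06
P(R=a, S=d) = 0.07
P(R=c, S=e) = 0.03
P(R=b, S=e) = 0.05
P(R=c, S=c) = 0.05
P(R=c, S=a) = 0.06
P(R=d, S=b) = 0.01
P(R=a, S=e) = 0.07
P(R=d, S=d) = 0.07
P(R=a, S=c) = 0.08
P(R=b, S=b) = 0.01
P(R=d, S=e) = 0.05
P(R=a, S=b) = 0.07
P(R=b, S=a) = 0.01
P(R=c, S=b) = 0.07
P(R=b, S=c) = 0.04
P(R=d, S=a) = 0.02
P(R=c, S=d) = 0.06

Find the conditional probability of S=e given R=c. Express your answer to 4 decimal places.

P(R=c) = 0.06 + 0.07 + 0.05 + 0.06 + 0.03 = 0.27.
P(S=e | R=c) = 0.03/0.27 = 0.1111.

0.1111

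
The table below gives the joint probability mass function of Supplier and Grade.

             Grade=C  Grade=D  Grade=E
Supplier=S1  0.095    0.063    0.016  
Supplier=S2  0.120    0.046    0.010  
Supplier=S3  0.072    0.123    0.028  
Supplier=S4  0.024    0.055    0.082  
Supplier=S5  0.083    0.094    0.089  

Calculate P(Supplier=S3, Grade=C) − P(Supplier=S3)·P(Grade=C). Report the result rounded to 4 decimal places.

P(Supplier=S3) = 0.072 + 0.123 + 0.028 = 0.223.
P(Grade=C) = 0.095 + 0.120 + 0.072 + 0.024 + 0.083 = 0.394.
P(Supplier=S3, Grade=C) − P(Supplier=S3)P(Grade=C) = 0.072 − 0.223×0.394 = -0.0159.

-0.0159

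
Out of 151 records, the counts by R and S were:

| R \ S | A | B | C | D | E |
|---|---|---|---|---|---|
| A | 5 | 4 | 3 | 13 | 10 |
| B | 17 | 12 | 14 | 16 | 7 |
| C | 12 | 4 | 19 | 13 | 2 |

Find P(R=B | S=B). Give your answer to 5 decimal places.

Total with S=B: 4 + 12 + 4 = 20.
P(R=B | S=B) = 12/20 = 0.60000.

0.60000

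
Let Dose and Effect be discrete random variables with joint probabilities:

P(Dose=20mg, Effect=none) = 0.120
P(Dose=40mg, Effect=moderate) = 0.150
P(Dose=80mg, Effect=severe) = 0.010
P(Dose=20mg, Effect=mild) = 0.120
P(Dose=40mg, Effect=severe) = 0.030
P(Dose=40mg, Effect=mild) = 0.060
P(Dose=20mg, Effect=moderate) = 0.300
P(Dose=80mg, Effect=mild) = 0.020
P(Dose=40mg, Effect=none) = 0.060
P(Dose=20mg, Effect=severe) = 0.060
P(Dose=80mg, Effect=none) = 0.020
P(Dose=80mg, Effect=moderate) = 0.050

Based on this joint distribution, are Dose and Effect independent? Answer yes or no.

Every cell satisfies P(Dose,Effect) = P(Dose)·P(Effect). For instance P(Dose=80mg) = 0.100, P(Effect=none) = 0.200, and 0.100×0.200 = 0.020 matches the joint entry. So Dose and Effect are independent.

yes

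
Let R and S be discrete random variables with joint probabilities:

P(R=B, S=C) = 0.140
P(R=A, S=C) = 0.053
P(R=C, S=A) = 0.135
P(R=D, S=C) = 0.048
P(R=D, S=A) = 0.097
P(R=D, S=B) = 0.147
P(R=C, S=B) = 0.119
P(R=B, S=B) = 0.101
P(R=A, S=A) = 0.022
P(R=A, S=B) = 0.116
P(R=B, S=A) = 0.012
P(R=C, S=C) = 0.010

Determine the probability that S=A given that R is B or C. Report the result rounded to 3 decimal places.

P(R=B) = 0.012 + 0.101 + 0.140 = 0.253.
P(R=C) = 0.135 + 0.119 + 0.010 = 0.264.
P(R ∈ {B, C}) = 0.253 + 0.264 = 0.517; P(S=A, R ∈ {B, C}) = 0.012 + 0.135 = 0.147.
P(S=A | R ∈ {B, C}) = 0.147/0.517 = 0.284.

0.284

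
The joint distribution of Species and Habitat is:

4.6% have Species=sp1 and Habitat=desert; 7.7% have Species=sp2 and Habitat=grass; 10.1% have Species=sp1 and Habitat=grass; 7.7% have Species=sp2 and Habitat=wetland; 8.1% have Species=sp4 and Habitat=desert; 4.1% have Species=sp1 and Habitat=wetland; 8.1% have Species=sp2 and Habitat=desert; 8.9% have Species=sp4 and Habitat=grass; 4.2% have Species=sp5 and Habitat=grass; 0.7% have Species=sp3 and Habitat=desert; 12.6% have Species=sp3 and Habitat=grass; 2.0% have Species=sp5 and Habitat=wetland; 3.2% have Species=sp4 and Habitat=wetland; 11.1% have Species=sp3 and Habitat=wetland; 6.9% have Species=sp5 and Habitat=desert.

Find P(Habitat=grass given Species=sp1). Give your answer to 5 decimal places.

P(Species=sp1) = 0.101 + 0.041 + 0.046 = 0.188.
P(Habitat=grass | Species=sp1) = 0.101/0.188 = 0.53723.

0.53723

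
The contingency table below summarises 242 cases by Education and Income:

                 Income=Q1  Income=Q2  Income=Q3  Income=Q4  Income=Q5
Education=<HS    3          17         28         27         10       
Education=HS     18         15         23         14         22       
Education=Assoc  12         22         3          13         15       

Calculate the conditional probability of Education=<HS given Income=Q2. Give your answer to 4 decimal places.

Total with Income=Q2: 17 + 15 + 22 = 54.
P(Education=<HS | Income=Q2) = 17/54 = 0.3148.

0.3148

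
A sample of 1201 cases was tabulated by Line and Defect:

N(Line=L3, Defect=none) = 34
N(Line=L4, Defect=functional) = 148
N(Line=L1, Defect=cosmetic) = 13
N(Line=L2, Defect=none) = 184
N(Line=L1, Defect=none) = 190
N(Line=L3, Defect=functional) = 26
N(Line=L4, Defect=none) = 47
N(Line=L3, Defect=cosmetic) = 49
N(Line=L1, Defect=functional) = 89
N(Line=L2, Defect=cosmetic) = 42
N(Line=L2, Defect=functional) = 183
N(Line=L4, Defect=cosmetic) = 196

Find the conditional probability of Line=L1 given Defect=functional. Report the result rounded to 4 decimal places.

Total with Defect=functional: 89 + 183 + 26 + 148 = 446.
P(Line=L1 | Defect=functional) = 89/446 = 0.1996.

0.1996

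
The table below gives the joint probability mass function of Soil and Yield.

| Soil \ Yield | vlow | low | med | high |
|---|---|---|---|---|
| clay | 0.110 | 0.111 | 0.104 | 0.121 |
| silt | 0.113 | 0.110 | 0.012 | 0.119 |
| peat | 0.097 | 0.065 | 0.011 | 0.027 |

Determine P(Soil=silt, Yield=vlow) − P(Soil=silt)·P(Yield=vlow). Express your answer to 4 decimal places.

-0.0003

P(Soil=silt) = 0.113 + 0.110 + 0.012 + 0.119 = 0.354.
P(Yield=vlow) = 0.110 + 0.113 + 0.097 = 0.320.
P(Soil=silt, Yield=vlow) − P(Soil=silt)P(Yield=vlow) = 0.113 − 0.354×0.320 = -0.0003.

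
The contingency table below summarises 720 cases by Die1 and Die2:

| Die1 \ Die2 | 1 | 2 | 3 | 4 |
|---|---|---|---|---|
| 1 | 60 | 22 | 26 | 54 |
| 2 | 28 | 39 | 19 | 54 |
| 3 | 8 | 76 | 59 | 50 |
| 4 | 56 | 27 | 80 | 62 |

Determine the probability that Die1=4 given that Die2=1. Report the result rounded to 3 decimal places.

0.368

Total with Die2=1: 60 + 28 + 8 + 56 = 152.
P(Die1=4 | Die2=1) = 56/152 = 0.368.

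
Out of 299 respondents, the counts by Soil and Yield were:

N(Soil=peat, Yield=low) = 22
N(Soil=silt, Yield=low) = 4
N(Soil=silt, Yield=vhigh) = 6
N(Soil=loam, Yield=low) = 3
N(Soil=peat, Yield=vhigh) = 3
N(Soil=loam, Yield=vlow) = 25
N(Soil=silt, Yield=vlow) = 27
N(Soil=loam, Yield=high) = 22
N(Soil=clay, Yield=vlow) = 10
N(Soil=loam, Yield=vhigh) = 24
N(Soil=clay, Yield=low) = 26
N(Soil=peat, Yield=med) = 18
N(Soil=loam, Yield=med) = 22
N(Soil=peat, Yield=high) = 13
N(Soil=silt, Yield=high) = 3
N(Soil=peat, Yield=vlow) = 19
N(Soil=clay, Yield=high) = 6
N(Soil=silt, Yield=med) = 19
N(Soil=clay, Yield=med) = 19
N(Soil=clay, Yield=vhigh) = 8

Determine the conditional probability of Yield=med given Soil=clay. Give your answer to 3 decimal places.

0.275

Total with Soil=clay: 10 + 26 + 19 + 6 + 8 = 69.
P(Yield=med | Soil=clay) = 19/69 = 0.275.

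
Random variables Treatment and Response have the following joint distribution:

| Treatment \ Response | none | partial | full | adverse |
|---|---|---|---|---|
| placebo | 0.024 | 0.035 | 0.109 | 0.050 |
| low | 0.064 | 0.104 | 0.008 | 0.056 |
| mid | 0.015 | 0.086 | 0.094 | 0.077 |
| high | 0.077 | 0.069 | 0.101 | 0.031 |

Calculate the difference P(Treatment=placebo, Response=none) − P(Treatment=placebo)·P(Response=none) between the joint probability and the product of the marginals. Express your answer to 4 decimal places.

P(Treatment=placebo) = 0.024 + 0.035 + 0.109 + 0.050 = 0.218.
P(Response=none) = 0.024 + 0.064 + 0.015 + 0.077 = 0.180.
P(Treatment=placebo, Response=none) − P(Treatment=placebo)P(Response=none) = 0.024 − 0.218×0.180 = -0.0152.

-0.0152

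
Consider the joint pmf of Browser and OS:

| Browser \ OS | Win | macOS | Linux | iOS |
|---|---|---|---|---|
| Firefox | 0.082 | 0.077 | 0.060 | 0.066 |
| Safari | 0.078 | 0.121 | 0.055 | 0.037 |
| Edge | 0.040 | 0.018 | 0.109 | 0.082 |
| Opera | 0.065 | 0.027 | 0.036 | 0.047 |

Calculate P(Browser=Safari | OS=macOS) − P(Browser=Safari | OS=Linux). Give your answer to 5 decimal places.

P(OS=macOS) = 0.077 + 0.121 + 0.018 + 0.027 = 0.243; P(Browser=Safari | OS=macOS) = 0.121/0.243 = 0.497942.
P(OS=Linux) = 0.060 + 0.055 + 0.109 + 0.036 = 0.260; P(Browser=Safari | OS=Linux) = 0.055/0.260 = 0.211538.
Difference = 0.28640.

0.28640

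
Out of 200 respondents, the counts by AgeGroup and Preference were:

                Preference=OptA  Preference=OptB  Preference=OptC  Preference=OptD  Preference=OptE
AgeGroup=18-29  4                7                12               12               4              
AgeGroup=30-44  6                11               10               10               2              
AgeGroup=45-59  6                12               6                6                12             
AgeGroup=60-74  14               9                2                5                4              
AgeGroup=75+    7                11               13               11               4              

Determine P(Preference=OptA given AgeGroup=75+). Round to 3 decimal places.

0.152

Total with AgeGroup=75+: 7 + 11 + 13 + 11 + 4 = 46.
P(Preference=OptA | AgeGroup=75+) = 7/46 = 0.152.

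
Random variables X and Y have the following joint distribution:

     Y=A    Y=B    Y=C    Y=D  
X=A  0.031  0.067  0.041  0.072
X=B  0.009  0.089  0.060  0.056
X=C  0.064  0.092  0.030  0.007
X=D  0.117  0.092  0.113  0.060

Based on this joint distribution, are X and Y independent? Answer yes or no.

P(X=B) = 0.214 and P(Y=A) = 0.221, so their product is 0.04729, but P(X=B, Y=A) = 0.009. Since these differ, X and Y are not independent.

no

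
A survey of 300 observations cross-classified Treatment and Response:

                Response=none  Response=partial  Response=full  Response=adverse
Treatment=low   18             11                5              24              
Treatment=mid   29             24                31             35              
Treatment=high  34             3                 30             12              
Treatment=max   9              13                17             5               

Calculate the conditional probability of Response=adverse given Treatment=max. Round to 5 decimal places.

0.11364

Total with Treatment=max: 9 + 13 + 17 + 5 = 44.
P(Response=adverse | Treatment=max) = 5/44 = 0.11364.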